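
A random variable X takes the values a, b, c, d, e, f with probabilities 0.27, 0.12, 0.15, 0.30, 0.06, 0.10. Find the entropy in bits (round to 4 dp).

H = −Σ pᵢ log₂ pᵢ.
−0.27·log₂(0.27) = 0.5100
−0.12·log₂(0.12) = 0.3671
−0.15·log₂(0.15) = 0.4105
−0.30·log₂(0.30) = 0.5211
−0.06·log₂(0.06) = 0.2435
−0.10·log₂(0.10) = 0.3322
Sum ≈ 2.3844 → 2.3844 bits.

2.3844 bits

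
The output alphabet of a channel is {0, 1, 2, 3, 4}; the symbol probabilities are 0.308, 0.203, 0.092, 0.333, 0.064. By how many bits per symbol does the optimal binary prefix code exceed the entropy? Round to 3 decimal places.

Entropy H = −Σ p log₂ p ≈ 2.0891 bits.
Huffman merges: 8/125+23/250→39/250; 39/250+203/1000→359/1000; 77/250+333/1000→641/1000; 359/1000+641/1000→1. L = 539/250 ≈ 2.1560.
L − H = 2.1560 − 2.0891 = 0.067 bits.

0.067 bits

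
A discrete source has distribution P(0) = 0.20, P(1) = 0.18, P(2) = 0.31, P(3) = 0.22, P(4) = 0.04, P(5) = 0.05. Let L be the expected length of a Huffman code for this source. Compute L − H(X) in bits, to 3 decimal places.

Entropy H = −Σ p log₂ p ≈ 2.3159 bits.
Huffman merges: 1/25+1/20→9/100; 9/100+9/50→27/100; 1/5+11/50→21/50; 27/100+31/100→29/50; 21/50+29/50→1. L = 59/25 ≈ 2.3600.
L − H = 2.3600 − 2.3159 = 0.044 bits.

0.044 bits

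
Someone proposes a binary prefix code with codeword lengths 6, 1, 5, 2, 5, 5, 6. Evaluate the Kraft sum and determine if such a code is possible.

0.875; yes

With common denominator 2^6 = 64: Σ 2^(−ℓᵢ) = 1/64 + 32/64 + 2/64 + 16/64 + 2/64 + 2/64 + 1/64 = 56/64 = 0.875.
Kraft's inequality requires Σ ≤ 1; here Σ = 0.875 ≤ 1, so such a prefix code exists.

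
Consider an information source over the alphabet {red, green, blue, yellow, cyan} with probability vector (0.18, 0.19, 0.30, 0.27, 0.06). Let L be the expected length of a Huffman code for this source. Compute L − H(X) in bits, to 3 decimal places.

0.065 bits

Entropy H = −Σ p log₂ p ≈ 2.1752 bits.
Huffman merges: 3/50+9/50→6/25; 19/100+6/25→43/100; 27/100+3/10→57/100; 43/100+57/100→1. L = 56/25 ≈ 2.2400.
L − H = 2.2400 − 2.1752 = 0.065 bits.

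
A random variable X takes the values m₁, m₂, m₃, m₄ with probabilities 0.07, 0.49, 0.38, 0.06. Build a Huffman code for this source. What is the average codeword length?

1.64 bits/symbol

Repeatedly combine the two least-probable nodes; the expected code length is the sum of the merged weights.
merge 3/50 + 7/100 → 13/100
merge 13/100 + 19/50 → 51/100
merge 49/100 + 51/100 → 1
L = 13/100 + 51/100 + 1 = 41/25 = 1.64 bits/symbol.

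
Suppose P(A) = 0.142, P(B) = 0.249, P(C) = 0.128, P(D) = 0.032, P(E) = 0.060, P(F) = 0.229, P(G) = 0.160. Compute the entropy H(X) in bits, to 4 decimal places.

H = −Σ pᵢ log₂ pᵢ.
−0.142·log₂(0.142) = 0.3999
−0.249·log₂(0.249) = 0.4994
−0.128·log₂(0.128) = 0.3796
−0.032·log₂(0.032) = 0.1589
−0.060·log₂(0.060) = 0.2435
−0.229·log₂(0.229) = 0.4870
−0.160·log₂(0.160) = 0.4230
Sum ≈ 2.5914 → 2.5914 bits.

2.5914 bits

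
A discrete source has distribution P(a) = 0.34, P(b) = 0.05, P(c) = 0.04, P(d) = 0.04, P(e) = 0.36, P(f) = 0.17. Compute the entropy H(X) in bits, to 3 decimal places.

2.082 bits

H = −Σ pᵢ log₂ pᵢ.
−0.34·log₂(0.34) = 0.5292
−0.05·log₂(0.05) = 0.2161
−0.04·log₂(0.04) = 0.1858
−0.04·log₂(0.04) = 0.1858
−0.36·log₂(0.36) = 0.5306
−0.17·log₂(0.17) = 0.4346
Sum ≈ 2.0820 → 2.082 bits.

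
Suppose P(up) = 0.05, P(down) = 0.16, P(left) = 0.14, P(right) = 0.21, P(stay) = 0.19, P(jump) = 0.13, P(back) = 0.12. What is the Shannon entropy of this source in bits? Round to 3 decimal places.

2.714 bits

H = −Σ pᵢ log₂ pᵢ.
−0.05·log₂(0.05) = 0.2161
−0.16·log₂(0.16) = 0.4230
−0.14·log₂(0.14) = 0.3971
−0.21·log₂(0.21) = 0.4728
−0.19·log₂(0.19) = 0.4552
−0.13·log₂(0.13) = 0.3826
−0.12·log₂(0.12) = 0.3671
Sum ≈ 2.7140 → 2.714 bits.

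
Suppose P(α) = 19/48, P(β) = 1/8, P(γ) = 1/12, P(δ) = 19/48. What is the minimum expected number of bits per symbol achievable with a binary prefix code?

Repeatedly combine the two least-probable nodes; the expected code length is the sum of the merged weights.
merge 1/12 + 1/8 → 5/24
merge 5/24 + 19/48 → 29/48
merge 19/48 + 29/48 → 1
L = 5/24 + 29/48 + 1 = 29/16 = 1.8125 bits/symbol.

1.8125 bits/symbol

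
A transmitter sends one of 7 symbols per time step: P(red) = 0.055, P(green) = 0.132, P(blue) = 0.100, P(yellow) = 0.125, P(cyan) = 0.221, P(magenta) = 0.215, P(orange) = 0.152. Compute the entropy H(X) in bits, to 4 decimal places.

H = −Σ pᵢ log₂ pᵢ.
−0.055·log₂(0.055) = 0.2301
−0.132·log₂(0.132) = 0.3856
−0.100·log₂(0.100) = 0.3322
−0.125·log₂(0.125) = 0.3750
−0.221·log₂(0.221) = 0.4813
−0.215·log₂(0.215) = 0.4768
−0.152·log₂(0.152) = 0.4131
Sum ≈ 2.6942 → 2.6942 bits.

2.6942 bits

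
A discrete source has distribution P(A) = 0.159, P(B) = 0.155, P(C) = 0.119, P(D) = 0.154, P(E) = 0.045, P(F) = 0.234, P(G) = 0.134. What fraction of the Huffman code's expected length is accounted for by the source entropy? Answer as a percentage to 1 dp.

Entropy H = −Σ p log₂ p ≈ 2.7000 bits.
Huffman merges: 9/200+119/1000→41/250; 67/500+77/500→36/125; 31/200+159/1000→157/500; 41/250+117/500→199/500; 36/125+157/500→301/500; 199/500+301/500→1. L = 1383/500 ≈ 2.7660.
Efficiency = H/L = 2.7000/2.7660 = 97.6%.

97.6%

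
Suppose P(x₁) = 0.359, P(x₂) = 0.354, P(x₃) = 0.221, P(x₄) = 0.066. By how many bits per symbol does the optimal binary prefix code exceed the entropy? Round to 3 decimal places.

Entropy H = −Σ p log₂ p ≈ 1.8011 bits.
Huffman merges: 33/500+221/1000→287/1000; 287/1000+177/500→641/1000; 359/1000+641/1000→1. L = 241/125 ≈ 1.9280.
L − H = 1.9280 − 1.8011 = 0.127 bits.

0.127 bits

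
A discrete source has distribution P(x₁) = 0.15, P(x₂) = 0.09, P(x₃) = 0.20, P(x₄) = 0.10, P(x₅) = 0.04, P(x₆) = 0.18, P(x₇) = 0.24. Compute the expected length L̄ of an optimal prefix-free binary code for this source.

Repeatedly combine the two least-probable nodes; the expected code length is the sum of the merged weights.
merge 1/25 + 9/100 → 13/100
merge 1/10 + 13/100 → 23/100
merge 3/20 + 9/50 → 33/100
merge 1/5 + 23/100 → 43/100
merge 6/25 + 33/100 → 57/100
merge 43/100 + 57/100 → 1
L = 13/100 + 23/100 + 33/100 + 43/100 + 57/100 + 1 = 269/100 = 2.69 bits/symbol.

2.69 bits/symbol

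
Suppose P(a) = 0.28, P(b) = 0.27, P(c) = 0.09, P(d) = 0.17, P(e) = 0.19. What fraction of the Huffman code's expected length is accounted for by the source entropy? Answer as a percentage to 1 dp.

Entropy H = −Σ p log₂ p ≈ 2.2267 bits.
Huffman merges: 9/100+17/100→13/50; 19/100+13/50→9/20; 27/100+7/25→11/20; 9/20+11/20→1. L = 113/50 ≈ 2.2600.
Efficiency = H/L = 2.2267/2.2600 = 98.5%.

98.5%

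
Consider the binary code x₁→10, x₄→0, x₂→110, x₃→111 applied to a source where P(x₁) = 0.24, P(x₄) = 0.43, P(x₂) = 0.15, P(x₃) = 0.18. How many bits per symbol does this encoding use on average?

1.9 bits/symbol

L̄ = Σ pᵢ·ℓᵢ = 0.24·2 + 0.43·1 + 0.15·3 + 0.18·3 = 1.9 bits/symbol.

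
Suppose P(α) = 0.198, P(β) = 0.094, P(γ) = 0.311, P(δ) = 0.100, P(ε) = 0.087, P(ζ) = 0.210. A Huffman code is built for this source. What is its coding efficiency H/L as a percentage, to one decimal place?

Entropy H = −Σ p log₂ p ≈ 2.4188 bits.
Huffman merges: 87/1000+47/500→181/1000; 1/10+181/1000→281/1000; 99/500+21/100→51/125; 281/1000+311/1000→74/125; 51/125+74/125→1. L = 1231/500 ≈ 2.4620.
Efficiency = H/L = 2.4188/2.4620 = 98.2%.

98.2%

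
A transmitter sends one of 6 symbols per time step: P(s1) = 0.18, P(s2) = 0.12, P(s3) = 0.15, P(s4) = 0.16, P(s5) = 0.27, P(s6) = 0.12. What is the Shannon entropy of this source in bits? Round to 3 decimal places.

H = −Σ pᵢ log₂ pᵢ.
−0.18·log₂(0.18) = 0.4453
−0.12·log₂(0.12) = 0.3671
−0.15·log₂(0.15) = 0.4105
−0.16·log₂(0.16) = 0.4230
−0.27·log₂(0.27) = 0.5100
−0.12·log₂(0.12) = 0.3671
Sum ≈ 2.5230 → 2.523 bits.

2.523 bits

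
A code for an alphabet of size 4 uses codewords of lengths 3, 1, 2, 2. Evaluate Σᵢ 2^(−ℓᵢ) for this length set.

With common denominator 2^3 = 8: Σ 2^(−ℓᵢ) = 1/8 + 4/8 + 2/8 + 2/8 = 9/8 = 1.125.

1.125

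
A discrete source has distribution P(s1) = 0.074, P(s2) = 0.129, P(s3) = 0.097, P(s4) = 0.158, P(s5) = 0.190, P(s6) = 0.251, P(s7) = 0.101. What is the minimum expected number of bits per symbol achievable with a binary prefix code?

Repeatedly combine the two least-probable nodes; the expected code length is the sum of the merged weights.
merge 37/500 + 97/1000 → 171/1000
merge 101/1000 + 129/1000 → 23/100
merge 79/500 + 171/1000 → 329/1000
merge 19/100 + 23/100 → 21/50
merge 251/1000 + 329/1000 → 29/50
merge 21/50 + 29/50 → 1
L = 171/1000 + 23/100 + 329/1000 + 21/50 + 29/50 + 1 = 273/100 = 2.73 bits/symbol.

2.73 bits/symbol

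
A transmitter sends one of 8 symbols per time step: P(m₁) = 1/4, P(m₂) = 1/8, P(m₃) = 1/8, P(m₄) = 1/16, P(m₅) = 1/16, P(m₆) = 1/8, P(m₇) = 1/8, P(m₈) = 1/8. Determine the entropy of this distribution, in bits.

Each probability is a power of 1/2, so log₂(1/p) is an integer.
H = Σ p·log₂(1/p) = 1/4·2 + 1/8·3 + 1/8·3 + 1/16·4 + 1/16·4 + 1/8·3 + 1/8·3 + 1/8·3 = 2.875 bits.

2.875 bits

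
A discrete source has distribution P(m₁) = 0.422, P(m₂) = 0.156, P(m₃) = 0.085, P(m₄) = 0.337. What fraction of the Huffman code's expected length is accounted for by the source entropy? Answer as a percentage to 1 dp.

Entropy H = −Σ p log₂ p ≈ 1.7745 bits.
Huffman merges: 17/200+39/250→241/1000; 241/1000+337/1000→289/500; 211/500+289/500→1. L = 1819/1000 ≈ 1.8190.
Efficiency = H/L = 1.7745/1.8190 = 97.6%.

97.6%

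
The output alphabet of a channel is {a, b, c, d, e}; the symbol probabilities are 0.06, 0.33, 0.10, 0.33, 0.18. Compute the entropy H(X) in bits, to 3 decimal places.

H = −Σ pᵢ log₂ pᵢ.
−0.06·log₂(0.06) = 0.2435
−0.33·log₂(0.33) = 0.5278
−0.10·log₂(0.10) = 0.3322
−0.33·log₂(0.33) = 0.5278
−0.18·log₂(0.18) = 0.4453
Sum ≈ 2.0767 → 2.077 bits.

2.077 bits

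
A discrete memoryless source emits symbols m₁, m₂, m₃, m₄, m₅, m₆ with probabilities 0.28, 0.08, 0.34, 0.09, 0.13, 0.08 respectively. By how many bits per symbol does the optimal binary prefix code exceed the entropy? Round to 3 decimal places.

Entropy H = −Σ p log₂ p ≈ 2.3217 bits.
Huffman merges: 2/25+2/25→4/25; 9/100+13/100→11/50; 4/25+11/50→19/50; 7/25+17/50→31/50; 19/50+31/50→1. L = 119/50 ≈ 2.3800.
L − H = 2.3800 − 2.3217 = 0.058 bits.

0.058 bits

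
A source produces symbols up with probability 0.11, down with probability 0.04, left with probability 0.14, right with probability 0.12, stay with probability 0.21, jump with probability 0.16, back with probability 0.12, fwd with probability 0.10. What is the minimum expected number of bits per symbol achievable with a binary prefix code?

Repeatedly combine the two least-probable nodes; the expected code length is the sum of the merged weights.
merge 1/25 + 1/10 → 7/50
merge 11/100 + 3/25 → 23/100
merge 3/25 + 7/50 → 13/50
merge 7/50 + 4/25 → 3/10
merge 21/100 + 23/100 → 11/25
merge 13/50 + 3/10 → 14/25
merge 11/25 + 14/25 → 1
L = 7/50 + 23/100 + 13/50 + 3/10 + 11/25 + 14/25 + 1 = 293/100 = 2.93 bits/symbol.

2.93 bits/symbol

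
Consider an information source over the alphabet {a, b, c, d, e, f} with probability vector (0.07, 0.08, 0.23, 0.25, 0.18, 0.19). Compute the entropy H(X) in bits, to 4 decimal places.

H = −Σ pᵢ log₂ pᵢ.
−0.07·log₂(0.07) = 0.2686
−0.08·log₂(0.08) = 0.2915
−0.23·log₂(0.23) = 0.4877
−0.25·log₂(0.25) = 0.5000
−0.18·log₂(0.18) = 0.4453
−0.19·log₂(0.19) = 0.4552
Sum ≈ 2.4483 → 2.4483 bits.

2.4483 bits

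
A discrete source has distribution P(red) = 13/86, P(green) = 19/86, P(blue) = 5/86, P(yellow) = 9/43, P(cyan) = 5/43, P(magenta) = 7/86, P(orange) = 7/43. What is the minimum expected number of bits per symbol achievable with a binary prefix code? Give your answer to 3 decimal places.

2.709 bits/symbol

Repeatedly combine the two least-probable nodes; the expected code length is the sum of the merged weights.
merge 5/86 + 7/86 → 6/43
merge 5/43 + 6/43 → 11/43
merge 13/86 + 7/43 → 27/86
merge 9/43 + 19/86 → 37/86
merge 11/43 + 27/86 → 49/86
merge 37/86 + 49/86 → 1
L = 6/43 + 11/43 + 27/86 + 37/86 + 49/86 + 1 = 233/86 ≈ 2.709 bits/symbol.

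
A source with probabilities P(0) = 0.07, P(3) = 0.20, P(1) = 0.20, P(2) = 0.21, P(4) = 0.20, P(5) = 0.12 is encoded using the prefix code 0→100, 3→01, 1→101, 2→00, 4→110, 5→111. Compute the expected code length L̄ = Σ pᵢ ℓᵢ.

2.59 bits/symbol

L̄ = Σ pᵢ·ℓᵢ = 0.07·3 + 0.20·2 + 0.20·3 + 0.21·2 + 0.20·3 + 0.12·3 = 2.59 bits/symbol.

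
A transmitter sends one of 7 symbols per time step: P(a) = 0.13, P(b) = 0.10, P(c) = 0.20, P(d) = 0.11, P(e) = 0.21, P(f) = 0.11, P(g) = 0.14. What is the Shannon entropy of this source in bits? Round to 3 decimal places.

2.750 bits

H = −Σ pᵢ log₂ pᵢ.
−0.13·log₂(0.13) = 0.3826
−0.10·log₂(0.10) = 0.3322
−0.20·log₂(0.20) = 0.4644
−0.11·log₂(0.11) = 0.3503
−0.21·log₂(0.21) = 0.4728
−0.11·log₂(0.11) = 0.3503
−0.14·log₂(0.14) = 0.3971
Sum ≈ 2.7497 → 2.750 bits.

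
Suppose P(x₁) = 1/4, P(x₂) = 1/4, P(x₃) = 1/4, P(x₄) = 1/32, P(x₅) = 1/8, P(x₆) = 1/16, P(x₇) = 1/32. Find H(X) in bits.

2.4375 bits

Each probability is a power of 1/2, so log₂(1/p) is an integer.
H = Σ p·log₂(1/p) = 1/4·2 + 1/4·2 + 1/4·2 + 1/32·5 + 1/8·3 + 1/16·4 + 1/32·5 = 2.4375 bits.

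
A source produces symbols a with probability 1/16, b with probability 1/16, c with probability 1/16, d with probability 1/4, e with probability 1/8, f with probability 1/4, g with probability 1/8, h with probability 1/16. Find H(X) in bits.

Each probability is a power of 1/2, so log₂(1/p) is an integer.
H = Σ p·log₂(1/p) = 1/16·4 + 1/16·4 + 1/16·4 + 1/4·2 + 1/8·3 + 1/4·2 + 1/8·3 + 1/16·4 = 2.75 bits.

2.75 bits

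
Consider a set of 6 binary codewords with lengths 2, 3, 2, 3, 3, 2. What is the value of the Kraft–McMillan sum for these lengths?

1.125

With common denominator 2^3 = 8: Σ 2^(−ℓᵢ) = 2/8 + 1/8 + 2/8 + 1/8 + 1/8 + 2/8 = 9/8 = 1.125.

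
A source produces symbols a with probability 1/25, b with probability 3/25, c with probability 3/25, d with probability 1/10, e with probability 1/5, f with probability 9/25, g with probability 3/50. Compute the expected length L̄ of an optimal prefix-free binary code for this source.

Repeatedly combine the two least-probable nodes; the expected code length is the sum of the merged weights.
merge 1/25 + 3/50 → 1/10
merge 1/10 + 1/10 → 1/5
merge 3/25 + 3/25 → 6/25
merge 1/5 + 1/5 → 2/5
merge 6/25 + 9/25 → 3/5
merge 2/5 + 3/5 → 1
L = 1/10 + 1/5 + 6/25 + 2/5 + 3/5 + 1 = 127/50 = 2.54 bits/symbol.

2.54 bits/symbol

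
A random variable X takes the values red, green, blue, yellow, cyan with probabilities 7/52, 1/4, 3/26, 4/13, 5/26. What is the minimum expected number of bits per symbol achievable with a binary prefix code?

Repeatedly combine the two least-probable nodes; the expected code length is the sum of the merged weights.
merge 3/26 + 7/52 → 1/4
merge 5/26 + 1/4 → 23/52
merge 1/4 + 4/13 → 29/52
merge 23/52 + 29/52 → 1
L = 1/4 + 23/52 + 29/52 + 1 = 9/4 = 2.25 bits/symbol.

2.25 bits/symbol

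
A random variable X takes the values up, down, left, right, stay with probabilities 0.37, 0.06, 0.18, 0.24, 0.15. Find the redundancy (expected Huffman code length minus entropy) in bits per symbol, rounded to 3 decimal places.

Entropy H = −Σ p log₂ p ≈ 2.1242 bits.
Huffman merges: 3/50+3/20→21/100; 9/50+21/100→39/100; 6/25+37/100→61/100; 39/100+61/100→1. L = 221/100 ≈ 2.2100.
L − H = 2.2100 − 2.1242 = 0.086 bits.

0.086 bits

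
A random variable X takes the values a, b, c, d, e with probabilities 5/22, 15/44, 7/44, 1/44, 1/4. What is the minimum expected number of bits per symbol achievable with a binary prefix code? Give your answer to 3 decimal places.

Repeatedly combine the two least-probable nodes; the expected code length is the sum of the merged weights.
merge 1/44 + 7/44 → 2/11
merge 2/11 + 5/22 → 9/22
merge 1/4 + 15/44 → 13/22
merge 9/22 + 13/22 → 1
L = 2/11 + 9/22 + 13/22 + 1 = 24/11 ≈ 2.182 bits/symbol.

2.182 bits/symbol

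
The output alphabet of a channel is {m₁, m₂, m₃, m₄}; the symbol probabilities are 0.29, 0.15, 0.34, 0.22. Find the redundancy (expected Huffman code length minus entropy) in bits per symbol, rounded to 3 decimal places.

0.062 bits

Entropy H = −Σ p log₂ p ≈ 1.9382 bits.
Huffman merges: 3/20+11/50→37/100; 29/100+17/50→63/100; 37/100+63/100→1. L = 2 ≈ 2.0000.
L − H = 2.0000 − 1.9382 = 0.062 bits.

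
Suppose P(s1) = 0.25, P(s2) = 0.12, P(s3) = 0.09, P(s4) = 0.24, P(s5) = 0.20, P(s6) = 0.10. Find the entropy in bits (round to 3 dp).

H = −Σ pᵢ log₂ pᵢ.
−0.25·log₂(0.25) = 0.5000
−0.12·log₂(0.12) = 0.3671
−0.09·log₂(0.09) = 0.3127
−0.24·log₂(0.24) = 0.4941
−0.20·log₂(0.20) = 0.4644
−0.10·log₂(0.10) = 0.3322
Sum ≈ 2.4704 → 2.470 bits.

2.470 bits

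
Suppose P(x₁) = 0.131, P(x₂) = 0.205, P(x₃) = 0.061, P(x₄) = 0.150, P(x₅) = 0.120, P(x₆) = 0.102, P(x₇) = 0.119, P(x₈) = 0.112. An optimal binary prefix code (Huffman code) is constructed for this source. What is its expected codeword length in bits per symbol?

2.958 bits/symbol

Repeatedly combine the two least-probable nodes; the expected code length is the sum of the merged weights.
merge 61/1000 + 51/500 → 163/1000
merge 14/125 + 119/1000 → 231/1000
merge 3/25 + 131/1000 → 251/1000
merge 3/20 + 163/1000 → 313/1000
merge 41/200 + 231/1000 → 109/250
merge 251/1000 + 313/1000 → 141/250
merge 109/250 + 141/250 → 1
L = 163/1000 + 231/1000 + 251/1000 + 313/1000 + 109/250 + 141/250 + 1 = 1479/500 = 2.958 bits/symbol.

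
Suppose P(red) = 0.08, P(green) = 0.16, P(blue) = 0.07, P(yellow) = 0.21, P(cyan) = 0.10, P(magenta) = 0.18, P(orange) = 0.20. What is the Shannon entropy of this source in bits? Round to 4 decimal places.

2.6978 bits

H = −Σ pᵢ log₂ pᵢ.
−0.08·log₂(0.08) = 0.2915
−0.16·log₂(0.16) = 0.4230
−0.07·log₂(0.07) = 0.2686
−0.21·log₂(0.21) = 0.4728
−0.10·log₂(0.10) = 0.3322
−0.18·log₂(0.18) = 0.4453
−0.20·log₂(0.20) = 0.4644
Sum ≈ 2.6978 → 2.6978 bits.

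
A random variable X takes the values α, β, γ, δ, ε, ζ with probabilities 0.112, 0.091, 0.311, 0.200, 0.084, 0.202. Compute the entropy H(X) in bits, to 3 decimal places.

2.423 bits

H = −Σ pᵢ log₂ pᵢ.
−0.112·log₂(0.112) = 0.3537
−0.091·log₂(0.091) = 0.3147
−0.311·log₂(0.311) = 0.5240
−0.200·log₂(0.200) = 0.4644
−0.084·log₂(0.084) = 0.3002
−0.202·log₂(0.202) = 0.4661
Sum ≈ 2.4231 → 2.423 bits.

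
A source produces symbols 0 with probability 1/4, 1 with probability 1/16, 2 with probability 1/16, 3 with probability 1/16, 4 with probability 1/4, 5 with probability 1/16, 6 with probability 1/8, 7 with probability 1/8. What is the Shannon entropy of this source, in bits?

2.75 bits

Each probability is a power of 1/2, so log₂(1/p) is an integer.
H = Σ p·log₂(1/p) = 1/4·2 + 1/16·4 + 1/16·4 + 1/16·4 + 1/4·2 + 1/16·4 + 1/8·3 + 1/8·3 = 2.75 bits.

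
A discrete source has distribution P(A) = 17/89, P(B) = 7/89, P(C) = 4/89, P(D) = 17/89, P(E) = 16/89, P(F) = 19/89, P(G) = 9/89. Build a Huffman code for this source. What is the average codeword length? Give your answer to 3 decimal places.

Repeatedly combine the two least-probable nodes; the expected code length is the sum of the merged weights.
merge 4/89 + 7/89 → 11/89
merge 9/89 + 11/89 → 20/89
merge 16/89 + 17/89 → 33/89
merge 17/89 + 19/89 → 36/89
merge 20/89 + 33/89 → 53/89
merge 36/89 + 53/89 → 1
L = 11/89 + 20/89 + 33/89 + 36/89 + 53/89 + 1 = 242/89 ≈ 2.719 bits/symbol.

2.719 bits/symbol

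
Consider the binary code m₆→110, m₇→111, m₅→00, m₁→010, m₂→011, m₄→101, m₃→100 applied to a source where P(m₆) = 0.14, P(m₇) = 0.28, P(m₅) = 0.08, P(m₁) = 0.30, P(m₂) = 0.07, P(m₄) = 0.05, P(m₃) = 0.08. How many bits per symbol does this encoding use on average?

L̄ = Σ pᵢ·ℓᵢ = 0.14·3 + 0.28·3 + 0.08·2 + 0.30·3 + 0.07·3 + 0.05·3 + 0.08·3 = 2.92 bits/symbol.

2.92 bits/symbol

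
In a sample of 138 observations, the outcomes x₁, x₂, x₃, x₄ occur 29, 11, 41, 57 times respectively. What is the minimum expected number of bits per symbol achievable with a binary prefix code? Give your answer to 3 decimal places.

Probabilities are the counts divided by 138.
Repeatedly combine the two least-probable nodes; the expected code length is the sum of the merged weights.
merge 11/138 + 29/138 → 20/69
merge 20/69 + 41/138 → 27/46
merge 19/46 + 27/46 → 1
L = 20/69 + 27/46 + 1 = 259/138 ≈ 1.877 bits/symbol.

1.877 bits/symbol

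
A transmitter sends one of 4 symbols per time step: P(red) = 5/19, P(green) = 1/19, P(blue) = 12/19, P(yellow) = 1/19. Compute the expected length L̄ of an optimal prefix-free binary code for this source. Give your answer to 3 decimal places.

1.474 bits/symbol

Repeatedly combine the two least-probable nodes; the expected code length is the sum of the merged weights.
merge 1/19 + 1/19 → 2/19
merge 2/19 + 5/19 → 7/19
merge 7/19 + 12/19 → 1
L = 2/19 + 7/19 + 1 = 28/19 ≈ 1.474 bits/symbol.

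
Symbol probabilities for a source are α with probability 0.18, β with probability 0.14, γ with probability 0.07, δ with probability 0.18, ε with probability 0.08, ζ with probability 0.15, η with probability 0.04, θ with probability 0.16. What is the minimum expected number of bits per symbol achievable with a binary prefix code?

2.93 bits/symbol

Repeatedly combine the two least-probable nodes; the expected code length is the sum of the merged weights.
merge 1/25 + 7/100 → 11/100
merge 2/25 + 11/100 → 19/100
merge 7/50 + 3/20 → 29/100
merge 4/25 + 9/50 → 17/50
merge 9/50 + 19/100 → 37/100
merge 29/100 + 17/50 → 63/100
merge 37/100 + 63/100 → 1
L = 11/100 + 19/100 + 29/100 + 17/50 + 37/100 + 63/100 + 1 = 293/100 = 2.93 bits/symbol.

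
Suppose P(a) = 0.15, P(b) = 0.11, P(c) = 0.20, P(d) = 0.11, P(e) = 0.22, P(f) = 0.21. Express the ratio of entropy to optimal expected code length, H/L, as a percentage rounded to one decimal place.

98.4%

Entropy H = −Σ p log₂ p ≈ 2.5289 bits.
Huffman merges: 11/100+11/100→11/50; 3/20+1/5→7/20; 21/100+11/50→43/100; 11/50+7/20→57/100; 43/100+57/100→1. L = 257/100 ≈ 2.5700.
Efficiency = H/L = 2.5289/2.5700 = 98.4%.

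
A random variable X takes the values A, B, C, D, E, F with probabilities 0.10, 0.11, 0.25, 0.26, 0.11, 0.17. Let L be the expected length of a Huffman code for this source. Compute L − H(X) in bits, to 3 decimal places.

Entropy H = −Σ p log₂ p ≈ 2.4726 bits.
Huffman merges: 1/10+11/100→21/100; 11/100+17/100→7/25; 21/100+1/4→23/50; 13/50+7/25→27/50; 23/50+27/50→1. L = 249/100 ≈ 2.4900.
L − H = 2.4900 − 2.4726 = 0.017 bits.

0.017 bits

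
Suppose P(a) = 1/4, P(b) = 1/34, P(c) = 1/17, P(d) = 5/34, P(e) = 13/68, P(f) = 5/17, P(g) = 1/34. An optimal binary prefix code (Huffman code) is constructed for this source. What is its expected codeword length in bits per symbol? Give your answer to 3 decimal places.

Repeatedly combine the two least-probable nodes; the expected code length is the sum of the merged weights.
merge 1/34 + 1/34 → 1/17
merge 1/17 + 1/17 → 2/17
merge 2/17 + 5/34 → 9/34
merge 13/68 + 1/4 → 15/34
merge 9/34 + 5/17 → 19/34
merge 15/34 + 19/34 → 1
L = 1/17 + 2/17 + 9/34 + 15/34 + 19/34 + 1 = 83/34 ≈ 2.441 bits/symbol.

2.441 bits/symbol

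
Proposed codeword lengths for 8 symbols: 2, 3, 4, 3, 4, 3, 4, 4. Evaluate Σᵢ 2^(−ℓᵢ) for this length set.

0.875

With common denominator 2^4 = 16: Σ 2^(−ℓᵢ) = 4/16 + 2/16 + 1/16 + 2/16 + 1/16 + 2/16 + 1/16 + 1/16 = 14/16 = 0.875.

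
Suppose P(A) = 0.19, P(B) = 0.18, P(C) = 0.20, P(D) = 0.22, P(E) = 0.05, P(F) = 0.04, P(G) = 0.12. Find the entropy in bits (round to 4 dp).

H = −Σ pᵢ log₂ pᵢ.
−0.19·log₂(0.19) = 0.4552
−0.18·log₂(0.18) = 0.4453
−0.20·log₂(0.20) = 0.4644
−0.22·log₂(0.22) = 0.4806
−0.05·log₂(0.05) = 0.2161
−0.04·log₂(0.04) = 0.1858
−0.12·log₂(0.12) = 0.3671
Sum ≈ 2.6144 → 2.6144 bits.

2.6144 bits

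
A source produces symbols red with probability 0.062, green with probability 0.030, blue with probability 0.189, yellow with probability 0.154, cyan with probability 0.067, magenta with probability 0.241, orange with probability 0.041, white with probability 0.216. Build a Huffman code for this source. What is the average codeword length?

Repeatedly combine the two least-probable nodes; the expected code length is the sum of the merged weights.
merge 3/100 + 41/1000 → 71/1000
merge 31/500 + 67/1000 → 129/1000
merge 71/1000 + 129/1000 → 1/5
merge 77/500 + 189/1000 → 343/1000
merge 1/5 + 27/125 → 52/125
merge 241/1000 + 343/1000 → 73/125
merge 52/125 + 73/125 → 1
L = 71/1000 + 129/1000 + 1/5 + 343/1000 + 52/125 + 73/125 + 1 = 2743/1000 = 2.743 bits/symbol.

2.743 bits/symbol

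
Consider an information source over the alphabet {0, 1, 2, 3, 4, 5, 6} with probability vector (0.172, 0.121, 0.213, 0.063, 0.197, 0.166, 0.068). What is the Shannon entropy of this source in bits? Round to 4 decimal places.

2.6875 bits

H = −Σ pᵢ log₂ pᵢ.
−0.172·log₂(0.172) = 0.4368
−0.121·log₂(0.121) = 0.3687
−0.213·log₂(0.213) = 0.4752
−0.063·log₂(0.063) = 0.2513
−0.197·log₂(0.197) = 0.4617
−0.166·log₂(0.166) = 0.4301
−0.068·log₂(0.068) = 0.2637
Sum ≈ 2.6875 → 2.6875 bits.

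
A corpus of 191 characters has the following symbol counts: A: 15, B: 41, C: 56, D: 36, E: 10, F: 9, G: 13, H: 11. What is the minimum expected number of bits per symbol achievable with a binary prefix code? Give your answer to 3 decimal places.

Probabilities are the counts divided by 191.
Repeatedly combine the two least-probable nodes; the expected code length is the sum of the merged weights.
merge 9/191 + 10/191 → 19/191
merge 11/191 + 13/191 → 24/191
merge 15/191 + 19/191 → 34/191
merge 24/191 + 34/191 → 58/191
merge 36/191 + 41/191 → 77/191
merge 56/191 + 58/191 → 114/191
merge 77/191 + 114/191 → 1
L = 19/191 + 24/191 + 34/191 + 58/191 + 77/191 + 114/191 + 1 = 517/191 ≈ 2.707 bits/symbol.

2.707 bits/symbol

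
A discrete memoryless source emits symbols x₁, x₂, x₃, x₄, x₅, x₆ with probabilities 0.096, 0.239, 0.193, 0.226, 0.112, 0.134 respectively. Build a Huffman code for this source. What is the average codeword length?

2.535 bits/symbol

Repeatedly combine the two least-probable nodes; the expected code length is the sum of the merged weights.
merge 12/125 + 14/125 → 26/125
merge 67/500 + 193/1000 → 327/1000
merge 26/125 + 113/500 → 217/500
merge 239/1000 + 327/1000 → 283/500
merge 217/500 + 283/500 → 1
L = 26/125 + 327/1000 + 217/500 + 283/500 + 1 = 507/200 = 2.535 bits/symbol.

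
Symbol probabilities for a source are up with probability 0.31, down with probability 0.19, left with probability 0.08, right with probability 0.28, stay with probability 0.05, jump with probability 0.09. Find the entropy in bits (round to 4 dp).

H = −Σ pᵢ log₂ pᵢ.
−0.31·log₂(0.31) = 0.5238
−0.19·log₂(0.19) = 0.4552
−0.08·log₂(0.08) = 0.2915
−0.28·log₂(0.28) = 0.5142
−0.05·log₂(0.05) = 0.2161
−0.09·log₂(0.09) = 0.3127
Sum ≈ 2.3135 → 2.3135 bits.

2.3135 bits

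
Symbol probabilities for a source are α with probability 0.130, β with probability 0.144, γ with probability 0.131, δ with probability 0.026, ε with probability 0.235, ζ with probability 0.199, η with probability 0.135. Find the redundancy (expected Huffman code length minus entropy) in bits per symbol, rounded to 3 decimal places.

0.071 bits

Entropy H = −Σ p log₂ p ≈ 2.6508 bits.
Huffman merges: 13/500+13/100→39/250; 131/1000+27/200→133/500; 18/125+39/250→3/10; 199/1000+47/200→217/500; 133/500+3/10→283/500; 217/500+283/500→1. L = 1361/500 ≈ 2.7220.
L − H = 2.7220 − 2.6508 = 0.071 bits.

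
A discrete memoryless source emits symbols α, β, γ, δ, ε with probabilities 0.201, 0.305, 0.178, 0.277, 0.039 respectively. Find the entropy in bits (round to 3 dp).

2.127 bits

H = −Σ pᵢ log₂ pᵢ.
−0.201·log₂(0.201) = 0.4653
−0.305·log₂(0.305) = 0.5225
−0.178·log₂(0.178) = 0.4432
−0.277·log₂(0.277) = 0.5130
−0.039·log₂(0.039) = 0.1825
Sum ≈ 2.1265 → 2.127 bits.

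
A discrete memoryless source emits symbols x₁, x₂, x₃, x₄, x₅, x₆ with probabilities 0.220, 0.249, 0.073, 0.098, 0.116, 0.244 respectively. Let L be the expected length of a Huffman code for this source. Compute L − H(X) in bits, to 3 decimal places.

0.017 bits

Entropy H = −Σ p log₂ p ≈ 2.4411 bits.
Huffman merges: 73/1000+49/500→171/1000; 29/250+171/1000→287/1000; 11/50+61/250→58/125; 249/1000+287/1000→67/125; 58/125+67/125→1. L = 1229/500 ≈ 2.4580.
L − H = 2.4580 − 2.4411 = 0.017 bits.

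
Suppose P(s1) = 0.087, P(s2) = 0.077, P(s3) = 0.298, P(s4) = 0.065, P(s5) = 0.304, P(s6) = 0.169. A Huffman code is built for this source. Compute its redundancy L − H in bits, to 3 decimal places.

0.047 bits

Entropy H = −Σ p log₂ p ≈ 2.3238 bits.
Huffman merges: 13/200+77/1000→71/500; 87/1000+71/500→229/1000; 169/1000+229/1000→199/500; 149/500+38/125→301/500; 199/500+301/500→1. L = 2371/1000 ≈ 2.3710.
L − H = 2.3710 − 2.3238 = 0.047 bits.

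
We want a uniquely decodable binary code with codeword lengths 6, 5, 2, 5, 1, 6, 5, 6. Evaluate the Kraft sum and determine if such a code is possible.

With common denominator 2^6 = 64: Σ 2^(−ℓᵢ) = 1/64 + 2/64 + 16/64 + 2/64 + 32/64 + 1/64 + 2/64 + 1/64 = 57/64 = 0.890625.
Kraft's inequality requires Σ ≤ 1; here Σ = 0.890625 ≤ 1, so such a prefix code exists.

0.890625; yes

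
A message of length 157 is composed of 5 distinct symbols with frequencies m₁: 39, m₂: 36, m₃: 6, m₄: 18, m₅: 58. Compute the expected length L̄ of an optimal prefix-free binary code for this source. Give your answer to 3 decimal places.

Probabilities are the counts divided by 157.
Repeatedly combine the two least-probable nodes; the expected code length is the sum of the merged weights.
merge 6/157 + 18/157 → 24/157
merge 24/157 + 36/157 → 60/157
merge 39/157 + 58/157 → 97/157
merge 60/157 + 97/157 → 1
L = 24/157 + 60/157 + 97/157 + 1 = 338/157 ≈ 2.153 bits/symbol.

2.153 bits/symbol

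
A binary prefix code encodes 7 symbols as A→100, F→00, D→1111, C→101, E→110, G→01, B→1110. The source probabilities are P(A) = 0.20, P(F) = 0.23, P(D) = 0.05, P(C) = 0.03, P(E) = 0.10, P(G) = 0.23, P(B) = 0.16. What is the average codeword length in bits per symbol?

2.75 bits/symbol

L̄ = Σ pᵢ·ℓᵢ = 0.20·3 + 0.23·2 + 0.05·4 + 0.03·3 + 0.10·3 + 0.23·2 + 0.16·4 = 2.75 bits/symbol.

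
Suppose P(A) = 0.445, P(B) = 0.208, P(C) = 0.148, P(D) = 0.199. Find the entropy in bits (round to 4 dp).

1.8624 bits

H = −Σ pᵢ log₂ pᵢ.
−0.445·log₂(0.445) = 0.5198
−0.208·log₂(0.208) = 0.4712
−0.148·log₂(0.148) = 0.4079
−0.199·log₂(0.199) = 0.4635
Sum ≈ 1.8624 → 1.8624 bits.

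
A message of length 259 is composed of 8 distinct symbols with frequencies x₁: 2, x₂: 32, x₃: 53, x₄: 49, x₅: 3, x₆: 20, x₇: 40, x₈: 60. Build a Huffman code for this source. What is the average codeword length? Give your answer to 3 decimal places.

Probabilities are the counts divided by 259.
Repeatedly combine the two least-probable nodes; the expected code length is the sum of the merged weights.
merge 2/259 + 3/259 → 5/259
merge 5/259 + 20/259 → 25/259
merge 25/259 + 32/259 → 57/259
merge 40/259 + 7/37 → 89/259
merge 53/259 + 57/259 → 110/259
merge 60/259 + 89/259 → 149/259
merge 110/259 + 149/259 → 1
L = 5/259 + 25/259 + 57/259 + 89/259 + 110/259 + 149/259 + 1 = 694/259 ≈ 2.680 bits/symbol.

2.680 bits/symbol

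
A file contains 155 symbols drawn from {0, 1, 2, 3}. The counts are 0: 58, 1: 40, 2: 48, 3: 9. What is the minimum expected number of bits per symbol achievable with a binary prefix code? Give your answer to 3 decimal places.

1.942 bits/symbol

Probabilities are the counts divided by 155.
Repeatedly combine the two least-probable nodes; the expected code length is the sum of the merged weights.
merge 9/155 + 8/31 → 49/155
merge 48/155 + 49/155 → 97/155
merge 58/155 + 97/155 → 1
L = 49/155 + 97/155 + 1 = 301/155 ≈ 1.942 bits/symbol.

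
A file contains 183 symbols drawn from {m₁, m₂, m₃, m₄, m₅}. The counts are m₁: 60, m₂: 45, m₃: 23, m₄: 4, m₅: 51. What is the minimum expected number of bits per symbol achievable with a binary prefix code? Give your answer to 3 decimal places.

2.148 bits/symbol

Probabilities are the counts divided by 183.
Repeatedly combine the two least-probable nodes; the expected code length is the sum of the merged weights.
merge 4/183 + 23/183 → 9/61
merge 9/61 + 15/61 → 24/61
merge 17/61 + 20/61 → 37/61
merge 24/61 + 37/61 → 1
L = 9/61 + 24/61 + 37/61 + 1 = 131/61 ≈ 2.148 bits/symbol.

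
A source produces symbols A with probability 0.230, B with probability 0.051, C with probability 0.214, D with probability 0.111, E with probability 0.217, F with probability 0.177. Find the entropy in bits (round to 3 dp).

2.455 bits

H = −Σ pᵢ log₂ pᵢ.
−0.230·log₂(0.230) = 0.4877
−0.051·log₂(0.051) = 0.2190
−0.214·log₂(0.214) = 0.4760
−0.111·log₂(0.111) = 0.3520
−0.217·log₂(0.217) = 0.4783
−0.177·log₂(0.177) = 0.4422
Sum ≈ 2.4552 → 2.455 bits.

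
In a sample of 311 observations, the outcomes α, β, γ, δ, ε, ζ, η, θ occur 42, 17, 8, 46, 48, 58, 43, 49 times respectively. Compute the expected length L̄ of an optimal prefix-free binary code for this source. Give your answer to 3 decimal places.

2.894 bits/symbol

Probabilities are the counts divided by 311.
Repeatedly combine the two least-probable nodes; the expected code length is the sum of the merged weights.
merge 8/311 + 17/311 → 25/311
merge 25/311 + 42/311 → 67/311
merge 43/311 + 46/311 → 89/311
merge 48/311 + 49/311 → 97/311
merge 58/311 + 67/311 → 125/311
merge 89/311 + 97/311 → 186/311
merge 125/311 + 186/311 → 1
L = 25/311 + 67/311 + 89/311 + 97/311 + 125/311 + 186/311 + 1 = 900/311 ≈ 2.894 bits/symbol.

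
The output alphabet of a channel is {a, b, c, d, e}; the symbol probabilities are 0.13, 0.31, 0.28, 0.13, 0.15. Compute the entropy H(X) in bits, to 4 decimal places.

H = −Σ pᵢ log₂ pᵢ.
−0.13·log₂(0.13) = 0.3826
−0.31·log₂(0.31) = 0.5238
−0.28·log₂(0.28) = 0.5142
−0.13·log₂(0.13) = 0.3826
−0.15·log₂(0.15) = 0.4105
Sum ≈ 2.2138 → 2.2138 bits.

2.2138 bits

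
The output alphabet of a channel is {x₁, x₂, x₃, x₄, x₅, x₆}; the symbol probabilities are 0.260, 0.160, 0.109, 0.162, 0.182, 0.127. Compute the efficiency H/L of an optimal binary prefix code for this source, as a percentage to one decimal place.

Entropy H = −Σ p log₂ p ≈ 2.5277 bits.
Huffman merges: 109/1000+127/1000→59/250; 4/25+81/500→161/500; 91/500+59/250→209/500; 13/50+161/500→291/500; 209/500+291/500→1. L = 1279/500 ≈ 2.5580.
Efficiency = H/L = 2.5277/2.5580 = 98.8%.

98.8%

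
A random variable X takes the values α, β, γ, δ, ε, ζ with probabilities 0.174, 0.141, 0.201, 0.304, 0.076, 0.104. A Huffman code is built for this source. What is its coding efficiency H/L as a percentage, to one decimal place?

Entropy H = −Σ p log₂ p ≈ 2.4471 bits.
Huffman merges: 19/250+13/125→9/50; 141/1000+87/500→63/200; 9/50+201/1000→381/1000; 38/125+63/200→619/1000; 381/1000+619/1000→1. L = 499/200 ≈ 2.4950.
Efficiency = H/L = 2.4471/2.4950 = 98.1%.

98.1%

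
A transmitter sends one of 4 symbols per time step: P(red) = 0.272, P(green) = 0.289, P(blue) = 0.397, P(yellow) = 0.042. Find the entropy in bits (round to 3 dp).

1.750 bits

H = −Σ pᵢ log₂ pᵢ.
−0.272·log₂(0.272) = 0.5109
−0.289·log₂(0.289) = 0.5176
−0.397·log₂(0.397) = 0.5291
−0.042·log₂(0.042) = 0.1921
Sum ≈ 1.7497 → 1.750 bits.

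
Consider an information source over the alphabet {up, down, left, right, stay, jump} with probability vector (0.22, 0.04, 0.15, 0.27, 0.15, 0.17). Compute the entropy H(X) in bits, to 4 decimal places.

2.4320 bits

H = −Σ pᵢ log₂ pᵢ.
−0.22·log₂(0.22) = 0.4806
−0.04·log₂(0.04) = 0.1858
−0.15·log₂(0.15) = 0.4105
−0.27·log₂(0.27) = 0.5100
−0.15·log₂(0.15) = 0.4105
−0.17·log₂(0.17) = 0.4346
Sum ≈ 2.4320 → 2.4320 bits.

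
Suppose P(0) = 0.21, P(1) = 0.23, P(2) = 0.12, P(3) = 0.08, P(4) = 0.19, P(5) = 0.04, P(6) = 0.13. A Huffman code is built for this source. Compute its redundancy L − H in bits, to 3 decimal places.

Entropy H = −Σ p log₂ p ≈ 2.6427 bits.
Huffman merges: 1/25+2/25→3/25; 3/25+3/25→6/25; 13/100+19/100→8/25; 21/100+23/100→11/25; 6/25+8/25→14/25; 11/25+14/25→1. L = 67/25 ≈ 2.6800.
L − H = 2.6800 − 2.6427 = 0.037 bits.

0.037 bits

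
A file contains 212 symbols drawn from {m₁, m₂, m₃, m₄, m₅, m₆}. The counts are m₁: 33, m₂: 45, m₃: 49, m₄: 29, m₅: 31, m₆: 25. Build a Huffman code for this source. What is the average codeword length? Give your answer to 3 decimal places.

Probabilities are the counts divided by 212.
Repeatedly combine the two least-probable nodes; the expected code length is the sum of the merged weights.
merge 25/212 + 29/212 → 27/106
merge 31/212 + 33/212 → 16/53
merge 45/212 + 49/212 → 47/106
merge 27/106 + 16/53 → 59/106
merge 47/106 + 59/106 → 1
L = 27/106 + 16/53 + 47/106 + 59/106 + 1 = 271/106 ≈ 2.557 bits/symbol.

2.557 bits/symbol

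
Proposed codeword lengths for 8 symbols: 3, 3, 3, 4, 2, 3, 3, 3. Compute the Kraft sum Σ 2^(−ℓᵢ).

With common denominator 2^4 = 16: Σ 2^(−ℓᵢ) = 2/16 + 2/16 + 2/16 + 1/16 + 4/16 + 2/16 + 2/16 + 2/16 = 17/16 = 1.0625.

1.0625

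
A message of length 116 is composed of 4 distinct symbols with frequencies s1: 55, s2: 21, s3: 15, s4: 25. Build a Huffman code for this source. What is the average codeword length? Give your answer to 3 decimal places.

Probabilities are the counts divided by 116.
Repeatedly combine the two least-probable nodes; the expected code length is the sum of the merged weights.
merge 15/116 + 21/116 → 9/29
merge 25/116 + 9/29 → 61/116
merge 55/116 + 61/116 → 1
L = 9/29 + 61/116 + 1 = 213/116 ≈ 1.836 bits/symbol.

1.836 bits/symbol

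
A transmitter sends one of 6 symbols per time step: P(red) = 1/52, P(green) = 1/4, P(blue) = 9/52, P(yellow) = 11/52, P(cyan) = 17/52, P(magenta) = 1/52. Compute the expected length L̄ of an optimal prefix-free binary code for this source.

Repeatedly combine the two least-probable nodes; the expected code length is the sum of the merged weights.
merge 1/52 + 1/52 → 1/26
merge 1/26 + 9/52 → 11/52
merge 11/52 + 11/52 → 11/26
merge 1/4 + 17/52 → 15/26
merge 11/26 + 15/26 → 1
L = 1/26 + 11/52 + 11/26 + 15/26 + 1 = 9/4 = 2.25 bits/symbol.

2.25 bits/symbol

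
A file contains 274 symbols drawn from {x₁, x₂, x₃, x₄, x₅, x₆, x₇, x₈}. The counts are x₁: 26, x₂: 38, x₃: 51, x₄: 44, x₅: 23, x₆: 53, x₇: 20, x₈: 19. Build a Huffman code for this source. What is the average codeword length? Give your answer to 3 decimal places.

Probabilities are the counts divided by 274.
Repeatedly combine the two least-probable nodes; the expected code length is the sum of the merged weights.
merge 19/274 + 10/137 → 39/274
merge 23/274 + 13/137 → 49/274
merge 19/137 + 39/274 → 77/274
merge 22/137 + 49/274 → 93/274
merge 51/274 + 53/274 → 52/137
merge 77/274 + 93/274 → 85/137
merge 52/137 + 85/137 → 1
L = 39/274 + 49/274 + 77/274 + 93/274 + 52/137 + 85/137 + 1 = 403/137 ≈ 2.942 bits/symbol.

2.942 bits/symbol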